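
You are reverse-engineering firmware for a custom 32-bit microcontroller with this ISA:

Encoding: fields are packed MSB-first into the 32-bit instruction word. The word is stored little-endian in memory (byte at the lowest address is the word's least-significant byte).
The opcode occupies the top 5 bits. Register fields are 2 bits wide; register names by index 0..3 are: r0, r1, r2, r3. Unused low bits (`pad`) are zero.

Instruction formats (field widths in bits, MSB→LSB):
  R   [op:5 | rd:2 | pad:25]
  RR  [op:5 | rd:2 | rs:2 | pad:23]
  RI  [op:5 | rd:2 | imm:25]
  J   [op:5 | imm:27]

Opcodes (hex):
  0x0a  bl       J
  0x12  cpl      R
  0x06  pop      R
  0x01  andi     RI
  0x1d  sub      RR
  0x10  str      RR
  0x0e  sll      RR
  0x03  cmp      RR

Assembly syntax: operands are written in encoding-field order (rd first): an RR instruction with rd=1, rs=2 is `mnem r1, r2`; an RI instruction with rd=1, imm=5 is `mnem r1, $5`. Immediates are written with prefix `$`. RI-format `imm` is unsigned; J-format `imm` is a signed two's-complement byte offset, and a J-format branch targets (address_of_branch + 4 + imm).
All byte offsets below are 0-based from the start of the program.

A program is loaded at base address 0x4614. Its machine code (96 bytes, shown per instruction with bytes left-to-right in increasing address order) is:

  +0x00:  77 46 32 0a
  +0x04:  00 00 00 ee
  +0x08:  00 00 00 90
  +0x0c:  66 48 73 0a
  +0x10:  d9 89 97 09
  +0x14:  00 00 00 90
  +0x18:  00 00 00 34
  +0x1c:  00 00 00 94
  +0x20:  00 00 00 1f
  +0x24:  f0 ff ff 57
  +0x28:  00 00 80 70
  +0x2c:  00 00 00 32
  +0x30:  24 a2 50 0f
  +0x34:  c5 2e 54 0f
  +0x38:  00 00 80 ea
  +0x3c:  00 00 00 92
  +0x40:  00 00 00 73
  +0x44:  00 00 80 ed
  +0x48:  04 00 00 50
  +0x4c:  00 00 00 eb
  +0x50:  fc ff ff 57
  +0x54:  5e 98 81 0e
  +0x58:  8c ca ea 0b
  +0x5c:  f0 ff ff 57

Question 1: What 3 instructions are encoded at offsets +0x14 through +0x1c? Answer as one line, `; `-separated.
+0x14: 00 00 00 90 ⇒ word 0x90000000 (little)
  top 5b → 0x12 → cpl [R]
  rd@[26:25]=0x0 ⇒ r0
+0x18: 00 00 00 34 ⇒ word 0x34000000 (little)
  top 5b → 0x6 → pop [R]
  rd@[26:25]=0x2 ⇒ r2
+0x1c: 00 00 00 94 ⇒ word 0x94000000 (little)
  top 5b → 0x12 → cpl [R]
  rd@[26:25]=0x2 ⇒ r2

cpl r0; pop r2; cpl r2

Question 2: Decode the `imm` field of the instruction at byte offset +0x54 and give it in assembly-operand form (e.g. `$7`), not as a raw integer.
$8493150

+0x54: 5e 98 81 0e ⇒ word 0x0e81985e (little)
  op=0x0e81985e>>27=0x1 ⇒ andi (RI)
  [26:25] rd=3 = r3
  [24:0] imm=8493150 = $8493150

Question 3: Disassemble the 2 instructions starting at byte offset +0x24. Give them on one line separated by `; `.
off 0x24: read f0 ff ff 57 as little → 0x57fffff0
  op=0x57fffff0>>27=0xa ⇒ bl (J)
  imm: (w>>0)&0x7ffffff=0x7fffff0 (s27→-16) → $-16
off 0x28: read 00 00 80 70 as little → 0x70800000
  op=0x70800000>>27=0xe ⇒ sll (RR)
  rd: (w>>25)&0x3=0x0 → r0
  rs: (w>>23)&0x3=0x1 → r1

bl $-16; sll r0, r1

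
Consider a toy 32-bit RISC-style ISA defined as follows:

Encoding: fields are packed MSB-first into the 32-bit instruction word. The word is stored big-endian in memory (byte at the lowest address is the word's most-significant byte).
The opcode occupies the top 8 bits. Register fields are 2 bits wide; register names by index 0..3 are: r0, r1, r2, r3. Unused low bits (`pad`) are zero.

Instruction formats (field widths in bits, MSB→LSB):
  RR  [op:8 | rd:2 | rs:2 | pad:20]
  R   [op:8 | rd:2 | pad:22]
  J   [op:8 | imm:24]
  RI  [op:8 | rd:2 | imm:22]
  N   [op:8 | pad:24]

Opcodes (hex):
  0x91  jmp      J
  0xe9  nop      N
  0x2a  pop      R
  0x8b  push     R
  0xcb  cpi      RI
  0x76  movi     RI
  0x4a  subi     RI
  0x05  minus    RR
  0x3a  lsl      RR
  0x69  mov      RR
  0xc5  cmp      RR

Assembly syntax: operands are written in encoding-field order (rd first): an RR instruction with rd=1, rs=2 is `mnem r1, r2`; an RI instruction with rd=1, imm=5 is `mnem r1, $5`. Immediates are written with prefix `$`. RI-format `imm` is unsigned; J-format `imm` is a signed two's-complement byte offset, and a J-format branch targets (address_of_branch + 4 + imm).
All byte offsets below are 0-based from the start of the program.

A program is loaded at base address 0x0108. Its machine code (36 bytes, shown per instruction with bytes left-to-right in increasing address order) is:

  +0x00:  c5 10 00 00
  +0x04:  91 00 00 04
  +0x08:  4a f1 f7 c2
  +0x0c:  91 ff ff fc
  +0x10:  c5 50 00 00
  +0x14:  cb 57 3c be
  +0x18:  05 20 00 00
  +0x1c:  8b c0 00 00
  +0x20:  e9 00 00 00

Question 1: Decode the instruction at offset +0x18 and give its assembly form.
[18] 05 20 00 00 → 0x05200000
  opcode bits[31:24]=0x5: minus/RR
  rd@[23:22]=0x0 ⇒ r0
  rs@[21:20]=0x2 ⇒ r2

minus r0, r2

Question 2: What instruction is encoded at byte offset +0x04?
[04] 91 00 00 04 → 0x91000004
  opcode bits[31:24]=0x91: jmp/J
  imm@[23:0]=0x4 ⇒ $4

jmp $4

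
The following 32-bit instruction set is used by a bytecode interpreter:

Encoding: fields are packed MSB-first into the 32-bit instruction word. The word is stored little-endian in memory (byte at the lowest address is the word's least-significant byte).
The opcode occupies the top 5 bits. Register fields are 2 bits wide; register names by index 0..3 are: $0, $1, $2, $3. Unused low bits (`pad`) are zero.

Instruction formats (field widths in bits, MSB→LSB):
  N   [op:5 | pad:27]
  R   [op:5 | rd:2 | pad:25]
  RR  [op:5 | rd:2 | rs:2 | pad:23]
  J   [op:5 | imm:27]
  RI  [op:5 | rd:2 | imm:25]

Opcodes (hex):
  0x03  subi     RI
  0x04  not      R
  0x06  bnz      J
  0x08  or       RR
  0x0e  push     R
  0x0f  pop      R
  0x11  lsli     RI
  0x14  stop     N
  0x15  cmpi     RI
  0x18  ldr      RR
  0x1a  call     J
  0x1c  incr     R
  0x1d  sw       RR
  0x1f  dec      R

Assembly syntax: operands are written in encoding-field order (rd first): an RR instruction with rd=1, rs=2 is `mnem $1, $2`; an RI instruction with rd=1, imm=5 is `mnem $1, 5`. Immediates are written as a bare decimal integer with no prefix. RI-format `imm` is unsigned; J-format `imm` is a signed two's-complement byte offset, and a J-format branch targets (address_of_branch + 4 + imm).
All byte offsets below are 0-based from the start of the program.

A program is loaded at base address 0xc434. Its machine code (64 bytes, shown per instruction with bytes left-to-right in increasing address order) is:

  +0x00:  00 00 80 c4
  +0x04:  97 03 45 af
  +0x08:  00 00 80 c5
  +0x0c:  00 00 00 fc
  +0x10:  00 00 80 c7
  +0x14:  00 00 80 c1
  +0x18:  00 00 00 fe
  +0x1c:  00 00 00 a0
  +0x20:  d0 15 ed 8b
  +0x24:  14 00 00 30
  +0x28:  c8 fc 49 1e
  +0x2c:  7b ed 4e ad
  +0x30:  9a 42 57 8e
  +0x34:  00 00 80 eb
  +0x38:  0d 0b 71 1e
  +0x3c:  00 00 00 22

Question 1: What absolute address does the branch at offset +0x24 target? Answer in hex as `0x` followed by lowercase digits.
0xc470

[24] 14 00 00 30 → 0x30000014
  op=0x30000014>>27=0x6 ⇒ bnz (J)
  imm@[26:0]=0x14 ⇒ 20
  target = base 0xc434 + off 0x24 + 4 + imm 20 = 0xc470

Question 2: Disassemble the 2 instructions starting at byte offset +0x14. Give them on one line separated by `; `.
ldr $0, $3; dec $3

[14] 00 00 80 c1 → 0xc1800000
  op=0xc1800000>>27=0x18 ⇒ ldr (RR)
  rd@[26:25]=0x0 ⇒ $0
  rs@[24:23]=0x3 ⇒ $3
[18] 00 00 00 fe → 0xfe000000
  op=0xfe000000>>27=0x1f ⇒ dec (R)
  rd@[26:25]=0x3 ⇒ $3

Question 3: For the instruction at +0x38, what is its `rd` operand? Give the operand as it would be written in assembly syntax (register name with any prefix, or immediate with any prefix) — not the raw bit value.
@+38  little-endian(0d 0b 71 1e) = 0x1e710b0d
  top 5b → 0x3 → subi [RI]
  rd@[26:25]=0x3 ⇒ $3
  imm@[24:0]=0x710b0d ⇒ 7408397

$3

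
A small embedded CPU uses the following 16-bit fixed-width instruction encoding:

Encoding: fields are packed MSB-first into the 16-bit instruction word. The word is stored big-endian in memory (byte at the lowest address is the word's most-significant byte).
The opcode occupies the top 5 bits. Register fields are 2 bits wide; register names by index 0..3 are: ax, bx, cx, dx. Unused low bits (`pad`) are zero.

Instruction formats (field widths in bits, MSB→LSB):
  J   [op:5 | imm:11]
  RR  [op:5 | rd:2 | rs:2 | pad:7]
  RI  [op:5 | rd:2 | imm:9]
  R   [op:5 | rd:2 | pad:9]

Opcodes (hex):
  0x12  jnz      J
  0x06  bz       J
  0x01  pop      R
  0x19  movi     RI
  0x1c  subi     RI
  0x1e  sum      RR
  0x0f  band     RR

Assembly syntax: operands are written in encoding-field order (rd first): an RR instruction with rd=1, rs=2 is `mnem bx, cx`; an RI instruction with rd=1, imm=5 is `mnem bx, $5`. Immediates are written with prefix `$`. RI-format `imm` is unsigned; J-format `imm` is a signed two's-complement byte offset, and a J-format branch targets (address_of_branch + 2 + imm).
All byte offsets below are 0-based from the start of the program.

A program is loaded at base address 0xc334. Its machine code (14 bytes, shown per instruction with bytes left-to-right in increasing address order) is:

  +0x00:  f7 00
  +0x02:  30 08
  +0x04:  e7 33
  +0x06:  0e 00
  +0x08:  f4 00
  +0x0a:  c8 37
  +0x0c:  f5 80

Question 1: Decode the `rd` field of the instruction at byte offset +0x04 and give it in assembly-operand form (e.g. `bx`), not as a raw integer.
dx

[04] e7 33 → 0xe733
  op=0xe733>>11=0x1c ⇒ subi (RI)
  [10:9] rd=3 = dx
  [8:0] imm=307 = $307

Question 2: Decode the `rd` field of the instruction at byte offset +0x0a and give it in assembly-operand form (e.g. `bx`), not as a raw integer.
@+0a  big-endian(c8 37) = 0xc837
  top 5b → 0x19 → movi [RI]
  rd: (w>>9)&0x3=0x0 → ax
  imm: (w>>0)&0x1ff=0x37 → $55

ax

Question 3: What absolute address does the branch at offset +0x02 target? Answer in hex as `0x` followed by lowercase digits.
0xc340

off 0x02: read 30 08 as big → 0x3008
  opcode bits[15:11]=0x6: bz/J
  imm@[10:0]=0x8 ⇒ $8
  target = base 0xc334 + off 0x02 + 2 + imm 8 = 0xc340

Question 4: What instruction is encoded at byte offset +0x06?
pop dx

[06] 0e 00 → 0x0e00
  opcode bits[15:11]=0x1: pop/R
  rd: (w>>9)&0x3=0x3 → dx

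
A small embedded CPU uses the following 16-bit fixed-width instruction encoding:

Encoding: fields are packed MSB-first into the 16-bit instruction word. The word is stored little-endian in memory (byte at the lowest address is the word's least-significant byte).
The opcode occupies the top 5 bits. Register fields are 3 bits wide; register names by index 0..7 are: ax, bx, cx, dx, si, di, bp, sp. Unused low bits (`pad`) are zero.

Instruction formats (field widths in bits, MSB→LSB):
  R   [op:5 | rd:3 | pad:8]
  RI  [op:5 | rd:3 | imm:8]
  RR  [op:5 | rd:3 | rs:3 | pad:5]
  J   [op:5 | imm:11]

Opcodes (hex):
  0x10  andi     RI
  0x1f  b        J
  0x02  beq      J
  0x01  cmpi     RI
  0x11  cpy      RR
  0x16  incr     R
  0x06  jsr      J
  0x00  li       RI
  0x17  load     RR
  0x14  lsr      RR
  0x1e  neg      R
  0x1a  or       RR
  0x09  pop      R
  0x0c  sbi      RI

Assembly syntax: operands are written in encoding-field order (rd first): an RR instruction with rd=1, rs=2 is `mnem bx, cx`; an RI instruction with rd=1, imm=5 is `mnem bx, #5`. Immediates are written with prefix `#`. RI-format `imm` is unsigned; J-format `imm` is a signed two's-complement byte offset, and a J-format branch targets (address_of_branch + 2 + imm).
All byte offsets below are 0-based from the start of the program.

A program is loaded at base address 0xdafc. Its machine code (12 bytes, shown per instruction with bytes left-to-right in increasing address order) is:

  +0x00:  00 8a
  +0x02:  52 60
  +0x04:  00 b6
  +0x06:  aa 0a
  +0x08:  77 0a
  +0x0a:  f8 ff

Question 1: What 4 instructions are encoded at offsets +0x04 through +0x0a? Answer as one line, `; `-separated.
incr bp; cmpi cx, #170; cmpi cx, #119; b #-8

@+04  little-endian(00 b6) = 0xb600
  op=0xb600>>11=0x16 ⇒ incr (R)
  rd: (w>>8)&0x7=0x6 → bp
@+06  little-endian(aa 0a) = 0x0aaa
  op=0x0aaa>>11=0x1 ⇒ cmpi (RI)
  rd: (w>>8)&0x7=0x2 → cx
  imm: (w>>0)&0xff=0xaa → #170
@+08  little-endian(77 0a) = 0x0a77
  op=0x0a77>>11=0x1 ⇒ cmpi (RI)
  rd: (w>>8)&0x7=0x2 → cx
  imm: (w>>0)&0xff=0x77 → #119
@+0a  little-endian(f8 ff) = 0xfff8
  op=0xfff8>>11=0x1f ⇒ b (J)
  imm: (w>>0)&0x7ff=0x7f8 (s11→-8) → #-8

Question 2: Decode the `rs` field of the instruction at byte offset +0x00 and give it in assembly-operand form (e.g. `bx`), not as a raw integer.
off 0x00: read 00 8a as little → 0x8a00
  opcode bits[15:11]=0x11: cpy/RR
  [10:8] rd=2 = cx
  [7:5] rs=0 = ax

ax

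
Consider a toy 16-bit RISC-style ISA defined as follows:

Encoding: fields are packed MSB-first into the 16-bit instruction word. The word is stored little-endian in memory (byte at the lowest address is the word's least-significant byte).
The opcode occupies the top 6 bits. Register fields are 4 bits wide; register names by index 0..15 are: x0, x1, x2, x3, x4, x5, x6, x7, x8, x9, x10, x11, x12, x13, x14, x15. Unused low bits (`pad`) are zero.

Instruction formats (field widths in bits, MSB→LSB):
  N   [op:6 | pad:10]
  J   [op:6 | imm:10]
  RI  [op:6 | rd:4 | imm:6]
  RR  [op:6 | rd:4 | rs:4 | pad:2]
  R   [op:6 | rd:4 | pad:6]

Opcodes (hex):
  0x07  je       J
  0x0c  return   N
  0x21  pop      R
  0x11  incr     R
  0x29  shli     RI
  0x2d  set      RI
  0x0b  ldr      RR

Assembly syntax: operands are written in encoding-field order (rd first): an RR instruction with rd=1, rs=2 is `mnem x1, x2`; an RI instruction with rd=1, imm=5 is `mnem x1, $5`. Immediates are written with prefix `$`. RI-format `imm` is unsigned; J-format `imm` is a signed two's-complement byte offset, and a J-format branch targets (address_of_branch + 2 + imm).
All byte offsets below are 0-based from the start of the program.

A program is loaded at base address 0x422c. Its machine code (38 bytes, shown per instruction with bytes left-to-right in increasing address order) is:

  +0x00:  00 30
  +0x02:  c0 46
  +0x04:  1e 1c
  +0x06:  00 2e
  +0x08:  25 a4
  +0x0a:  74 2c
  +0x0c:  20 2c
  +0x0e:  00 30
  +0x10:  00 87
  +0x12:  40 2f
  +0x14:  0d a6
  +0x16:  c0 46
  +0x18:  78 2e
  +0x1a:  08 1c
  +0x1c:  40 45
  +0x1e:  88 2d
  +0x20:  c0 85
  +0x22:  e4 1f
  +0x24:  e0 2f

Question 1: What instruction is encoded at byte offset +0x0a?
off 0x0a: read 74 2c as little → 0x2c74
  top 6b → 0xb → ldr [RR]
  rd: (w>>6)&0xf=0x1 → x1
  rs: (w>>2)&0xf=0xd → x13

ldr x1, x13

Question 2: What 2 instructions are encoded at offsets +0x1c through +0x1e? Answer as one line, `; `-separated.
incr x5; ldr x6, x2

[1c] 40 45 → 0x4540
  top 6b → 0x11 → incr [R]
  rd@[9:6]=0x5 ⇒ x5
[1e] 88 2d → 0x2d88
  top 6b → 0xb → ldr [RR]
  rd@[9:6]=0x6 ⇒ x6
  rs@[5:2]=0x2 ⇒ x2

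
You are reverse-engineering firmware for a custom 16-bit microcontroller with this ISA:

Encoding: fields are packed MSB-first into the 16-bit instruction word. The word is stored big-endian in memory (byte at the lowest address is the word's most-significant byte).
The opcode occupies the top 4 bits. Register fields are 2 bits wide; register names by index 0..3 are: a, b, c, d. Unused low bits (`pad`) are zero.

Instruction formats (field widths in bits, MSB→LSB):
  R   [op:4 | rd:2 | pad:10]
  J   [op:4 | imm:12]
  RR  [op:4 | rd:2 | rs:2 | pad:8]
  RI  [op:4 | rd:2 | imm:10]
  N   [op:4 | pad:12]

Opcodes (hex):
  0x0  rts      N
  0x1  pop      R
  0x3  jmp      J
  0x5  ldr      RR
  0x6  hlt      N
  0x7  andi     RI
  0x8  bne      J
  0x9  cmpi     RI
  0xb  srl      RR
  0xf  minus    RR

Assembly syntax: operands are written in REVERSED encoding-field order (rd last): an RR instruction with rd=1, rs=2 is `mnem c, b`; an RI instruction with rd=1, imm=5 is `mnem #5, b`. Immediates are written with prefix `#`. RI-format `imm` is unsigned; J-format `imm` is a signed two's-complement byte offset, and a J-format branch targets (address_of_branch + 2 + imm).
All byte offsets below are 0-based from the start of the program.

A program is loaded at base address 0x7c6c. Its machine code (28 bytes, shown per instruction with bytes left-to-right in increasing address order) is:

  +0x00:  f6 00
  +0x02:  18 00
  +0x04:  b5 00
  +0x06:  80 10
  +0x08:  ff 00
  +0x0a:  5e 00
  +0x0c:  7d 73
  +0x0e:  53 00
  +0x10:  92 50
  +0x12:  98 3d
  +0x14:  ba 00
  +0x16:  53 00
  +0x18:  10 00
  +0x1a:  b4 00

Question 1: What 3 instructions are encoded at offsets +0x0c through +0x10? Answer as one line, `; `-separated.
[0c] 7d 73 → 0x7d73
  op=0x7d73>>12=0x7 ⇒ andi (RI)
  rd: (w>>10)&0x3=0x3 → d
  imm: (w>>0)&0x3ff=0x173 → #371
[0e] 53 00 → 0x5300
  op=0x5300>>12=0x5 ⇒ ldr (RR)
  rd: (w>>10)&0x3=0x0 → a
  rs: (w>>8)&0x3=0x3 → d
[10] 92 50 → 0x9250
  op=0x9250>>12=0x9 ⇒ cmpi (RI)
  rd: (w>>10)&0x3=0x0 → a
  imm: (w>>0)&0x3ff=0x250 → #592

andi #371, d; ldr d, a; cmpi #592, a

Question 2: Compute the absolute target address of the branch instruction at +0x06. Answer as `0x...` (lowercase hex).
@+06  big-endian(80 10) = 0x8010
  op=0x8010>>12=0x8 ⇒ bne (J)
  imm: (w>>0)&0xfff=0x10 → #16
  target = base 0x7c6c + off 0x06 + 2 + imm 16 = 0x7c84

0x7c84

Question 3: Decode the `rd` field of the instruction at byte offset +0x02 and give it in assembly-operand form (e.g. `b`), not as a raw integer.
+0x02: 18 00 ⇒ word 0x1800 (big)
  top 4b → 0x1 → pop [R]
  rd: (w>>10)&0x3=0x2 → c

c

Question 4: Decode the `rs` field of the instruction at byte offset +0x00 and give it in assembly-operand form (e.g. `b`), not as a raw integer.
c

+0x00: f6 00 ⇒ word 0xf600 (big)
  top 4b → 0xf → minus [RR]
  [11:10] rd=1 = b
  [9:8] rs=2 = c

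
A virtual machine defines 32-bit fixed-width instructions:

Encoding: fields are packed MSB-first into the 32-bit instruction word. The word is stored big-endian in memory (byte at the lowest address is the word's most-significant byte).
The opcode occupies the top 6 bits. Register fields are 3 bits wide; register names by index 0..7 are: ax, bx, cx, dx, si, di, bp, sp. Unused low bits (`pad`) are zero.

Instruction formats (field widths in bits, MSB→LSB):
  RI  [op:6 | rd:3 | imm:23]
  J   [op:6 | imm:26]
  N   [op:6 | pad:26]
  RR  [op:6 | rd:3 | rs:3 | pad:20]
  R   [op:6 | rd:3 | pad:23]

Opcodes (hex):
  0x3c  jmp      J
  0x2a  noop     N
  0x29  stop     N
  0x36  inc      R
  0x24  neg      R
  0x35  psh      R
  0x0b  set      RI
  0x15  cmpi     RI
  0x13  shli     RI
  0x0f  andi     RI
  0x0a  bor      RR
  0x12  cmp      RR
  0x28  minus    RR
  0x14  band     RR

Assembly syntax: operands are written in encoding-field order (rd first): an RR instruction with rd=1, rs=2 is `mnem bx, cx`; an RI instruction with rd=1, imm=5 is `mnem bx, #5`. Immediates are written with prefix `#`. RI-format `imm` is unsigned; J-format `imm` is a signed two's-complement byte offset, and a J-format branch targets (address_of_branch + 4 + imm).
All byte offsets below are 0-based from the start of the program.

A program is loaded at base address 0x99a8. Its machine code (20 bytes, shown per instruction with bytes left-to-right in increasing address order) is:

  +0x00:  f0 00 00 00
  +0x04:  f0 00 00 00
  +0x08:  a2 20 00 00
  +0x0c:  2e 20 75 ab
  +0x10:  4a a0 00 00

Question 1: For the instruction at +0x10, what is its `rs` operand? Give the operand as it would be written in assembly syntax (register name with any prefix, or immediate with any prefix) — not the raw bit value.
+0x10: 4a a0 00 00 ⇒ word 0x4aa00000 (big)
  opcode bits[31:26]=0x12: cmp/RR
  [25:23] rd=5 = di
  [22:20] rs=2 = cx

cx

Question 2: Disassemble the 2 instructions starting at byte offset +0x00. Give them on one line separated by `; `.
jmp #0; jmp #0

off 0x00: read f0 00 00 00 as big → 0xf0000000
  opcode bits[31:26]=0x3c: jmp/J
  imm: (w>>0)&0x3ffffff=0x0 → #0
off 0x04: read f0 00 00 00 as big → 0xf0000000
  opcode bits[31:26]=0x3c: jmp/J
  imm: (w>>0)&0x3ffffff=0x0 → #0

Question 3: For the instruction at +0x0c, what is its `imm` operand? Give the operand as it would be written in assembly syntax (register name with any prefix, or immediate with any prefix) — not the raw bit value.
#2127275

[0c] 2e 20 75 ab → 0x2e2075ab
  opcode bits[31:26]=0xb: set/RI
  rd: (w>>23)&0x7=0x4 → si
  imm: (w>>0)&0x7fffff=0x2075ab → #2127275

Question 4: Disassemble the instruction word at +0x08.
@+08  big-endian(a2 20 00 00) = 0xa2200000
  opcode bits[31:26]=0x28: minus/RR
  [25:23] rd=4 = si
  [22:20] rs=2 = cx

minus si, cx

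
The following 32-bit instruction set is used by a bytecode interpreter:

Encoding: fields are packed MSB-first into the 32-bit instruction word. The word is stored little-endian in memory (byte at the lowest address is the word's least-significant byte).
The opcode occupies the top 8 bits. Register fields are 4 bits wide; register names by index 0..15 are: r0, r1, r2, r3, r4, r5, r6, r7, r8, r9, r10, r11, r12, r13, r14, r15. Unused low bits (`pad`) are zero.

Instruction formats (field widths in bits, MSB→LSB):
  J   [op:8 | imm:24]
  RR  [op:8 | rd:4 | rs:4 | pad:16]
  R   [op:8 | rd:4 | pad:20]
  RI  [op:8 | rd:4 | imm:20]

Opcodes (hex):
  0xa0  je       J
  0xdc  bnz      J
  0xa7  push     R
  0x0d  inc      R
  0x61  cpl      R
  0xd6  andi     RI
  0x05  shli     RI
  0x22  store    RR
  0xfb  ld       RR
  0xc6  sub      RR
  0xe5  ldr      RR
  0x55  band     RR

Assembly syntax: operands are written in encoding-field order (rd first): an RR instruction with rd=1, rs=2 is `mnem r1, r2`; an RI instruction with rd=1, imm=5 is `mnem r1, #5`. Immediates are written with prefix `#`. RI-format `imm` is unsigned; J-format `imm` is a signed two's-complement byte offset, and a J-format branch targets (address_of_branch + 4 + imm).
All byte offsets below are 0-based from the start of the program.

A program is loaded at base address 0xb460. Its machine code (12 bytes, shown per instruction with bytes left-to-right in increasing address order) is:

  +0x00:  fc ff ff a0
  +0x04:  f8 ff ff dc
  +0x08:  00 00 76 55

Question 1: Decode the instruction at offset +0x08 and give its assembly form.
@+08  little-endian(00 00 76 55) = 0x55760000
  op=0x55760000>>24=0x55 ⇒ band (RR)
  [23:20] rd=7 = r7
  [19:16] rs=6 = r6

band r7, r6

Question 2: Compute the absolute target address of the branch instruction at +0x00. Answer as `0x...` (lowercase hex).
0xb460

[00] fc ff ff a0 → 0xa0fffffc
  op=0xa0fffffc>>24=0xa0 ⇒ je (J)
  imm@[23:0]=0xfffffc (s24→-4) ⇒ #-4
  target = base 0xb460 + off 0x00 + 4 + imm -4 = 0xb460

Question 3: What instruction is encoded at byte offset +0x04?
@+04  little-endian(f8 ff ff dc) = 0xdcfffff8
  op=0xdcfffff8>>24=0xdc ⇒ bnz (J)
  imm: (w>>0)&0xffffff=0xfffff8 (s24→-8) → #-8

bnz #-8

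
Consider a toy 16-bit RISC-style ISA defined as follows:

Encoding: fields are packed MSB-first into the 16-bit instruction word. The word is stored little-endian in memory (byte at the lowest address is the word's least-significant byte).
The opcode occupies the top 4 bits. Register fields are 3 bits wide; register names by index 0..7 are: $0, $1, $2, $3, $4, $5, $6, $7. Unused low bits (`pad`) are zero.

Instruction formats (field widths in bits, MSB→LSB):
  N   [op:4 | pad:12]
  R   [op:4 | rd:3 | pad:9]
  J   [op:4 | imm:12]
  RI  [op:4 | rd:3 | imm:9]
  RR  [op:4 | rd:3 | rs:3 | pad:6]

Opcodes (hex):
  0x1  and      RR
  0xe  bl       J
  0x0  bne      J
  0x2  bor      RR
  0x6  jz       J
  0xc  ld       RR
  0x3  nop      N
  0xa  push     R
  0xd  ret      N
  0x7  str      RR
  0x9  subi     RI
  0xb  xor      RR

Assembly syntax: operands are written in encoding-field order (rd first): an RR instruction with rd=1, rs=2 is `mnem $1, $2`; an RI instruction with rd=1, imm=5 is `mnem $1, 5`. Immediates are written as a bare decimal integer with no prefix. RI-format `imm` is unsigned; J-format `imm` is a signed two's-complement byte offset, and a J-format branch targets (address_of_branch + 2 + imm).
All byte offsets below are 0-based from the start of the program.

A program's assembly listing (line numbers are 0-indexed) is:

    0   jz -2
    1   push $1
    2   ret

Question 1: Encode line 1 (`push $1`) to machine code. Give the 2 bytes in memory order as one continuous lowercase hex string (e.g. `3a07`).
1. push fields op=0xa:4|rd=1:3|pad=0:9 → word a200h → 00 a2

00a2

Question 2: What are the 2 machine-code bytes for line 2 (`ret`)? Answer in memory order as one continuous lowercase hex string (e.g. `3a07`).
00d0

L2: ret op=0xd:4|pad=0:12 ⇒ 0xd000 ⇒ little 00 d0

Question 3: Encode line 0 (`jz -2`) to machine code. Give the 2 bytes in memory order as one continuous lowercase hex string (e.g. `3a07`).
fe6f

L0: jz op=0x6:4|imm=-2:12 ⇒ 0x6ffe ⇒ little fe 6f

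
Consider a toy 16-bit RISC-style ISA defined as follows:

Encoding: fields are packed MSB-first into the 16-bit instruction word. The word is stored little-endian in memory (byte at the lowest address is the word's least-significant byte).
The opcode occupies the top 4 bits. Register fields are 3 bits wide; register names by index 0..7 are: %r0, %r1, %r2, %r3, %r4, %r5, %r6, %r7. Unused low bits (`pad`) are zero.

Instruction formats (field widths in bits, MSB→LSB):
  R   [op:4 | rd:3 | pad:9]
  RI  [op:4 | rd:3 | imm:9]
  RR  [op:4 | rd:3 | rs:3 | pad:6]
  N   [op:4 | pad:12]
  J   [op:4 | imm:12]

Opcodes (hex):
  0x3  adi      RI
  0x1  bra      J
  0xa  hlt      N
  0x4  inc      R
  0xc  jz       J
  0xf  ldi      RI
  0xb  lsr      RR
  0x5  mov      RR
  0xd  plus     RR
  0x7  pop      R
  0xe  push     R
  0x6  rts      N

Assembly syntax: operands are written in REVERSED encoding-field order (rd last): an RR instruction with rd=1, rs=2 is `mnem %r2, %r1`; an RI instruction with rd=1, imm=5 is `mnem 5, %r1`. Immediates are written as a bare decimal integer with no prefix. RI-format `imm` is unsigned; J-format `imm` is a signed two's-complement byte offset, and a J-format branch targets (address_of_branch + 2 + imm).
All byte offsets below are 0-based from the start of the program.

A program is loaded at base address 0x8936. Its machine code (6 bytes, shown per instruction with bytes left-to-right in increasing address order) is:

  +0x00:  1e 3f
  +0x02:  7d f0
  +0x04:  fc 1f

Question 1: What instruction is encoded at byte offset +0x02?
ldi 125, %r0

off 0x02: read 7d f0 as little → 0xf07d
  opcode bits[15:12]=0xf: ldi/RI
  rd: (w>>9)&0x7=0x0 → %r0
  imm: (w>>0)&0x1ff=0x7d → 125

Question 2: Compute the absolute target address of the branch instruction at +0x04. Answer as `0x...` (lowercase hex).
0x8938

+0x04: fc 1f ⇒ word 0x1ffc (little)
  opcode bits[15:12]=0x1: bra/J
  imm@[11:0]=0xffc (s12→-4) ⇒ -4
  target = base 0x8936 + off 0x04 + 2 + imm -4 = 0x8938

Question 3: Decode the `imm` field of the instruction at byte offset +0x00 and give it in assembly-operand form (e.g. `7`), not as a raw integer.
286

[00] 1e 3f → 0x3f1e
  top 4b → 0x3 → adi [RI]
  rd@[11:9]=0x7 ⇒ %r7
  imm@[8:0]=0x11e ⇒ 286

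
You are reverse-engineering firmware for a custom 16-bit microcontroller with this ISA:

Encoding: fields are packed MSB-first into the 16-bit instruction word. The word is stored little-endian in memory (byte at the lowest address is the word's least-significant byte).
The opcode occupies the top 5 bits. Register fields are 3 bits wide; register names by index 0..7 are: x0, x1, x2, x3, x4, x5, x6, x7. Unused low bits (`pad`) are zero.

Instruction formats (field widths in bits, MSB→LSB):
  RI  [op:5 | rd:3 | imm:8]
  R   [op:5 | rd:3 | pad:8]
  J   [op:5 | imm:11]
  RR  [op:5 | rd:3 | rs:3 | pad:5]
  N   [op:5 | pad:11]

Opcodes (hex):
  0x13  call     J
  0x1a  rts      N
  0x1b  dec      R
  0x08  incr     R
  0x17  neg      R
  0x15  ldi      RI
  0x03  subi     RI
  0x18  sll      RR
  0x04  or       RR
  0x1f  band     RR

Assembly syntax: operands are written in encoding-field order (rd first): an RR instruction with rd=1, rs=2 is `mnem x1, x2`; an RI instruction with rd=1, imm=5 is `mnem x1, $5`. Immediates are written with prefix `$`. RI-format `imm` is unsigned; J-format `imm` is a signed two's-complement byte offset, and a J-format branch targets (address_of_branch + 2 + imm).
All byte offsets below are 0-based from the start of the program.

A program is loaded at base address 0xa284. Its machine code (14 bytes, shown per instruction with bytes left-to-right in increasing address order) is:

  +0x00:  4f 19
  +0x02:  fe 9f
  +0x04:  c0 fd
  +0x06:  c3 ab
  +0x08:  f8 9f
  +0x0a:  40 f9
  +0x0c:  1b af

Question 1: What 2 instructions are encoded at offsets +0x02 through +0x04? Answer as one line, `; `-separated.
off 0x02: read fe 9f as little → 0x9ffe
  opcode bits[15:11]=0x13: call/J
  imm@[10:0]=0x7fe (s11→-2) ⇒ $-2
off 0x04: read c0 fd as little → 0xfdc0
  opcode bits[15:11]=0x1f: band/RR
  rd@[10:8]=0x5 ⇒ x5
  rs@[7:5]=0x6 ⇒ x6

call $-2; band x5, x6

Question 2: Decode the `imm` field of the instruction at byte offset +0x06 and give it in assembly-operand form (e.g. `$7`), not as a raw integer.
[06] c3 ab → 0xabc3
  top 5b → 0x15 → ldi [RI]
  rd: (w>>8)&0x7=0x3 → x3
  imm: (w>>0)&0xff=0xc3 → $195

$195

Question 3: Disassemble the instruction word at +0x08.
call $-8

off 0x08: read f8 9f as little → 0x9ff8
  opcode bits[15:11]=0x13: call/J
  imm: (w>>0)&0x7ff=0x7f8 (s11→-8) → $-8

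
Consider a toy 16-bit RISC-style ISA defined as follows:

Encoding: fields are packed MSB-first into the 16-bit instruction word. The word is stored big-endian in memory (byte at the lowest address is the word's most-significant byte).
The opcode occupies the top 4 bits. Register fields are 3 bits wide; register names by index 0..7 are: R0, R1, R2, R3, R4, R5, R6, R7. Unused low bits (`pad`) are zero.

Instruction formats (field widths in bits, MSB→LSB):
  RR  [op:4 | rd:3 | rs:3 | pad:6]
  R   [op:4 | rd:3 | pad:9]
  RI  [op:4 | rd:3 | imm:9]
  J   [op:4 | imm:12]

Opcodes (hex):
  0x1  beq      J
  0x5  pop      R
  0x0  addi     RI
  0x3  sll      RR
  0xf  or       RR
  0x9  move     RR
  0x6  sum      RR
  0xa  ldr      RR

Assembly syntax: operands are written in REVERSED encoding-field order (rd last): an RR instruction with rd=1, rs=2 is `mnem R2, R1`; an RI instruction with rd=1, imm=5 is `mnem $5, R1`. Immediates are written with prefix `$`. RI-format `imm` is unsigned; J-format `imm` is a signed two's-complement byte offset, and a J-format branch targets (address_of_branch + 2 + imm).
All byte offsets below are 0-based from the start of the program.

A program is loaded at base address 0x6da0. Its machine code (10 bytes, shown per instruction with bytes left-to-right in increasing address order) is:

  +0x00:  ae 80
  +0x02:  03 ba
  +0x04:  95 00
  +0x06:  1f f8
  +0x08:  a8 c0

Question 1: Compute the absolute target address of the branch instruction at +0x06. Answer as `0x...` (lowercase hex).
off 0x06: read 1f f8 as big → 0x1ff8
  opcode bits[15:12]=0x1: beq/J
  [11:0] imm=4088 (s12→-8) = $-8
  target = base 0x6da0 + off 0x06 + 2 + imm -8 = 0x6da0

0x6da0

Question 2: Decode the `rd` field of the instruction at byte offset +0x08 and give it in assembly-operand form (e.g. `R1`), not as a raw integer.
R4

@+08  big-endian(a8 c0) = 0xa8c0
  op=0xa8c0>>12=0xa ⇒ ldr (RR)
  rd@[11:9]=0x4 ⇒ R4
  rs@[8:6]=0x3 ⇒ R3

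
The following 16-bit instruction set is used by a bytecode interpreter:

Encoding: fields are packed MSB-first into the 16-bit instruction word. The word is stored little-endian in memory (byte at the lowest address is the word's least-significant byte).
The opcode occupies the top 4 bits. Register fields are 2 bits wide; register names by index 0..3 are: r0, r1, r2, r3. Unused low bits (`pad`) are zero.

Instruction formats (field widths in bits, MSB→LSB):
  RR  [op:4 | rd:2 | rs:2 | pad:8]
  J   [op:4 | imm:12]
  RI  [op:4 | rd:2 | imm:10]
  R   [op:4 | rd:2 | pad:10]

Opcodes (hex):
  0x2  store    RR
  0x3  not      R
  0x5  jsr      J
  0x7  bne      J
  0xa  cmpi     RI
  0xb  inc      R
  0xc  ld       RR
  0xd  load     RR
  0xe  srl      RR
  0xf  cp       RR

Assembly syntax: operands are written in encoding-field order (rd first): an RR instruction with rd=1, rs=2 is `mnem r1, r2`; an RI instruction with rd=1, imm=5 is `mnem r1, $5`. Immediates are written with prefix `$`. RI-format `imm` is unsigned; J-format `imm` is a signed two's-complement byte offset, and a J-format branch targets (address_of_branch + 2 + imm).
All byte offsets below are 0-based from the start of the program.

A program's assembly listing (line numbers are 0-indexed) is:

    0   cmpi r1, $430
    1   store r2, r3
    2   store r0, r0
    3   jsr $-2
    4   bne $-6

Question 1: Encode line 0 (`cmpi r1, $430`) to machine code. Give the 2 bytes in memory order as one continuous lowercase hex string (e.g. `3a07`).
aea5

0. cmpi fields op=0xa:4|rd=1:2|imm=430:10 → word a5aeh → ae a5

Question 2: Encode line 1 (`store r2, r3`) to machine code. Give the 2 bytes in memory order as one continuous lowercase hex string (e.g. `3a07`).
002b

L1: store op=0x2:4|rd=2:2|rs=3:2|pad=0:8 ⇒ 0x2b00 ⇒ little 00 2b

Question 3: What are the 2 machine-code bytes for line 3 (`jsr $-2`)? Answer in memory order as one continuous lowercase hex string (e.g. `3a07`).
3. jsr fields op=0x5:4|imm=-2:12 → word 5ffeh → fe 5f

fe5f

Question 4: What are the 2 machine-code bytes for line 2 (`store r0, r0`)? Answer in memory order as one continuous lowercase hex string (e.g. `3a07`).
0020

line 2 (store): pack op=0x2:4|rd=0:2|rs=0:2|pad=0:8 = 0x2000; little→ 00 20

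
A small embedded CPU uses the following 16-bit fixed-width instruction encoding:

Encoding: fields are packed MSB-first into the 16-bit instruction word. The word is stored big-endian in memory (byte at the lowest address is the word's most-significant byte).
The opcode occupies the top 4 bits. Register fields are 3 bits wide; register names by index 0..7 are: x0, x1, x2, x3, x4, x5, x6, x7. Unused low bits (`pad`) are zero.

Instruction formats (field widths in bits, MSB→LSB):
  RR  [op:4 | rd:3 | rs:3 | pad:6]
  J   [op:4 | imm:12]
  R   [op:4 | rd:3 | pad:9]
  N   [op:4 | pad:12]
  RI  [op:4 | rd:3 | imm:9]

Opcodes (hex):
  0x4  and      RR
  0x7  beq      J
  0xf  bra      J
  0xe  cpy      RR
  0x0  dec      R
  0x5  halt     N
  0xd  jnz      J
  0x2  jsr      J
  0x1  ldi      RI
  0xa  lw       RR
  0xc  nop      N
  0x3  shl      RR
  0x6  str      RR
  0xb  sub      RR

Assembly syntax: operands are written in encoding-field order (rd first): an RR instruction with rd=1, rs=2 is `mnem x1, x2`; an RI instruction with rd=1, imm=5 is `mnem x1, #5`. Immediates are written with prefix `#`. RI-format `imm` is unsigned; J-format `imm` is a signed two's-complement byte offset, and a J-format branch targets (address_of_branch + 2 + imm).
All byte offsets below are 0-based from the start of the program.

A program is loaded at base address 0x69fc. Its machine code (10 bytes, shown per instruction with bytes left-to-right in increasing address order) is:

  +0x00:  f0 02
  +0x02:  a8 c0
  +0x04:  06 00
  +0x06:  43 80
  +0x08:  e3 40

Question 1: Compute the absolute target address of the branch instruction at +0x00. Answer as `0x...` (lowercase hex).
0x6a00

off 0x00: read f0 02 as big → 0xf002
  opcode bits[15:12]=0xf: bra/J
  [11:0] imm=2 = #2
  target = base 0x69fc + off 0x00 + 2 + imm 2 = 0x6a00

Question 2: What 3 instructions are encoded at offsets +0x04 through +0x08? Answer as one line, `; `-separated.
+0x04: 06 00 ⇒ word 0x0600 (big)
  top 4b → 0x0 → dec [R]
  rd@[11:9]=0x3 ⇒ x3
+0x06: 43 80 ⇒ word 0x4380 (big)
  top 4b → 0x4 → and [RR]
  rd@[11:9]=0x1 ⇒ x1
  rs@[8:6]=0x6 ⇒ x6
+0x08: e3 40 ⇒ word 0xe340 (big)
  top 4b → 0xe → cpy [RR]
  rd@[11:9]=0x1 ⇒ x1
  rs@[8:6]=0x5 ⇒ x5

dec x3; and x1, x6; cpy x1, x5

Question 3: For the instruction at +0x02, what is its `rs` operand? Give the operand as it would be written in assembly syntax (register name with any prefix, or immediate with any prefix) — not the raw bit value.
+0x02: a8 c0 ⇒ word 0xa8c0 (big)
  op=0xa8c0>>12=0xa ⇒ lw (RR)
  rd: (w>>9)&0x7=0x4 → x4
  rs: (w>>6)&0x7=0x3 → x3

x3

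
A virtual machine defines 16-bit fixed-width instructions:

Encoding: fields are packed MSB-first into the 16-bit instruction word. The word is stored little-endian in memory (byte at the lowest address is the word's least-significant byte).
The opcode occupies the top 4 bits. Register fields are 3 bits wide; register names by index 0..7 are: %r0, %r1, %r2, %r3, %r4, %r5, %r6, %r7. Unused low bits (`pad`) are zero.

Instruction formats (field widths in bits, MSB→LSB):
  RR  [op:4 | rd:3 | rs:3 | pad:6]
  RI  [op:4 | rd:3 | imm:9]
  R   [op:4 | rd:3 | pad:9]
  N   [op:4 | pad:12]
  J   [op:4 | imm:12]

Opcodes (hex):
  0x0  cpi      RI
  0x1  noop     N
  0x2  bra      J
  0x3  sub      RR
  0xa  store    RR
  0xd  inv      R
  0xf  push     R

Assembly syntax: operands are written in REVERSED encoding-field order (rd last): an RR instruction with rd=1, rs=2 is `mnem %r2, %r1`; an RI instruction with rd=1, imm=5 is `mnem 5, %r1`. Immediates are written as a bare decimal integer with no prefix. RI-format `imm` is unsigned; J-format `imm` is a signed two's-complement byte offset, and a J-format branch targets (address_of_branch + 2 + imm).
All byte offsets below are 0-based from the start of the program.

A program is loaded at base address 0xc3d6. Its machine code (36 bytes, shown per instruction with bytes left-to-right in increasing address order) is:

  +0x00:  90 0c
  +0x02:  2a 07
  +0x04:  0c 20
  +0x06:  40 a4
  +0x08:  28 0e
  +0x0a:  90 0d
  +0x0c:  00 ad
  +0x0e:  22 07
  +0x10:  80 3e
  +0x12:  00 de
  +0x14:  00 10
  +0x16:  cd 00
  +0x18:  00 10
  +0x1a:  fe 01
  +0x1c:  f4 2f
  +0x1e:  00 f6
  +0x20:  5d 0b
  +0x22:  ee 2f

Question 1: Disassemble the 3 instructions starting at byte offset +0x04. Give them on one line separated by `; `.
bra 12; store %r1, %r2; cpi 40, %r7

@+04  little-endian(0c 20) = 0x200c
  op=0x200c>>12=0x2 ⇒ bra (J)
  imm@[11:0]=0xc ⇒ 12
@+06  little-endian(40 a4) = 0xa440
  op=0xa440>>12=0xa ⇒ store (RR)
  rd@[11:9]=0x2 ⇒ %r2
  rs@[8:6]=0x1 ⇒ %r1
@+08  little-endian(28 0e) = 0x0e28
  op=0x0e28>>12=0x0 ⇒ cpi (RI)
  rd@[11:9]=0x7 ⇒ %r7
  imm@[8:0]=0x28 ⇒ 40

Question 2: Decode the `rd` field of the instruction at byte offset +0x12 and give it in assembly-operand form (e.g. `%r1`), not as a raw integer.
[12] 00 de → 0xde00
  op=0xde00>>12=0xd ⇒ inv (R)
  rd@[11:9]=0x7 ⇒ %r7

%r7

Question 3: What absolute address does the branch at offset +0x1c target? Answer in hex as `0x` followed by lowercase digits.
[1c] f4 2f → 0x2ff4
  op=0x2ff4>>12=0x2 ⇒ bra (J)
  imm: (w>>0)&0xfff=0xff4 (s12→-12) → -12
  target = base 0xc3d6 + off 0x1c + 2 + imm -12 = 0xc3e8

0xc3e8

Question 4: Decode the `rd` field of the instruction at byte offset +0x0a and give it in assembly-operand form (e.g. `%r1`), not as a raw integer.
off 0x0a: read 90 0d as little → 0x0d90
  opcode bits[15:12]=0x0: cpi/RI
  rd: (w>>9)&0x7=0x6 → %r6
  imm: (w>>0)&0x1ff=0x190 → 400

%r6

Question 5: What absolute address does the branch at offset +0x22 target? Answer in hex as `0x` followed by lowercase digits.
0xc3e8

@+22  little-endian(ee 2f) = 0x2fee
  top 4b → 0x2 → bra [J]
  [11:0] imm=4078 (s12→-18) = -18
  target = base 0xc3d6 + off 0x22 + 2 + imm -18 = 0xc3e8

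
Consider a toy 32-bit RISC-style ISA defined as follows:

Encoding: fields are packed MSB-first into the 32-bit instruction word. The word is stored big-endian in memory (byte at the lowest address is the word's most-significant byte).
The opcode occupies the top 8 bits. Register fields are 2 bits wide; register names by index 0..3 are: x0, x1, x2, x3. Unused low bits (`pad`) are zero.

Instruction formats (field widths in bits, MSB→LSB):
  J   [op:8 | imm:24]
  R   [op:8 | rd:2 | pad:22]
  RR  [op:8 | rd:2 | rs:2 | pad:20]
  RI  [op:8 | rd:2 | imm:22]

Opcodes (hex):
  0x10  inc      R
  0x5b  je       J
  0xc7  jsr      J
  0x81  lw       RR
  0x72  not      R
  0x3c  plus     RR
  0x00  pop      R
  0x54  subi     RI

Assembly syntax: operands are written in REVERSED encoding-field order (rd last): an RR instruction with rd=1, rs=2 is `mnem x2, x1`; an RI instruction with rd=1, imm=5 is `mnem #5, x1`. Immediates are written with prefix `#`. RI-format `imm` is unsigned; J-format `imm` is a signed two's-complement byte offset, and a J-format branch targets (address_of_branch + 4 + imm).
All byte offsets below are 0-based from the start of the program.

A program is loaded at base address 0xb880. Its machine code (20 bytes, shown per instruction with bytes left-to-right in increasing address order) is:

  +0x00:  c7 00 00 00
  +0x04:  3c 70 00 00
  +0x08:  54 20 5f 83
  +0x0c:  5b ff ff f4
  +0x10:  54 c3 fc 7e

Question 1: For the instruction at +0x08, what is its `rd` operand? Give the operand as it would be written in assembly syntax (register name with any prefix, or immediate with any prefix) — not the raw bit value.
off 0x08: read 54 20 5f 83 as big → 0x54205f83
  op=0x54205f83>>24=0x54 ⇒ subi (RI)
  rd@[23:22]=0x0 ⇒ x0
  imm@[21:0]=0x205f83 ⇒ #2121603

x0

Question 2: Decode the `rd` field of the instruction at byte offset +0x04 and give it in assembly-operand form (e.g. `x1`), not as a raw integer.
x1

+0x04: 3c 70 00 00 ⇒ word 0x3c700000 (big)
  opcode bits[31:24]=0x3c: plus/RR
  [23:22] rd=1 = x1
  [21:20] rs=3 = x3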